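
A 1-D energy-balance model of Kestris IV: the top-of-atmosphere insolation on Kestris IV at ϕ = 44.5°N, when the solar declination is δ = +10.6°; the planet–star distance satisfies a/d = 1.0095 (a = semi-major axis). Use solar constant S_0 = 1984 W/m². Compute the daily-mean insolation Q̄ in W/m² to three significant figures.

Q̄ ≈ 589 W/m²

cos h₀ = −tan(+44.5°) tan(+10.600°) = -0.1839, h₀ = 1.7558 rad.
Bracket: h₀ sin ϕ sin δ + cos ϕ cos δ sin h₀ = 1.7558×0.70091×0.18395 + 0.71325×0.98294×0.98294 = 0.226379 + 0.689121 = 0.915500.
Inverse-square distance factor (a/d)² = 1.0095² = 1.019090.
Q̄ = (S_0/π) × 1.019090 × [bracket] = (1984/π) × 1.019090 × 0.915500 = 589.2 W/m².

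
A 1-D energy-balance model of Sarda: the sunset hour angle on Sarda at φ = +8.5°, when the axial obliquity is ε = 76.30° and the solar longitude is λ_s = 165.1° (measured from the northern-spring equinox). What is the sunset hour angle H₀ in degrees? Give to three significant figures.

Solar declination: sin δ = sin ε · sin λ_s = sin 76.30° × sin 165.1° = 0.24982, so δ = +14.467°.
cos H₀ = −tan φ · tan δ = −tan(+8.5°) × tan(+14.467°) = -0.0386, so H₀ = 1.6094 rad = 92.21°.

H₀ = 92.2°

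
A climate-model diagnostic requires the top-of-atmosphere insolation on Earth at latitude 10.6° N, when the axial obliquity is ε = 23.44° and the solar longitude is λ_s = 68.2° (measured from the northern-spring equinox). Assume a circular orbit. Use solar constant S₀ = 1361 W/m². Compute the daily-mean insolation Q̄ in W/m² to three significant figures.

Q̄ ≈ 443 W/m²

Solar declination: sin δ = sin ε · sin λ_s = sin 23.44° × sin 68.2° = 0.36934, so δ = +21.675°.
cos H₀ = −tan(+10.6°) tan(+21.675°) = -0.0744, H₀ = 1.6452 rad.
Bracket: H₀ sin φ sin δ + cos φ cos δ sin H₀ = 1.6452×0.18395×0.36934 + 0.98294×0.92929×0.99723 = 0.111775 + 0.910906 = 1.022681.
Q̄ = (S₀/π) × [bracket] = (1361/π) × 1.022681 = 443.0 W/m².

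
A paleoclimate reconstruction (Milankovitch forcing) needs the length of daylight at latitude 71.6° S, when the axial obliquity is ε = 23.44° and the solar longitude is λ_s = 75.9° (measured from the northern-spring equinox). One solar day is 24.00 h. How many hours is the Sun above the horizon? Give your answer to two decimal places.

Solar declination: sin δ = sin ε · sin λ_s = sin 23.44° × sin 75.9° = 0.38580, so δ = +22.694°.
cos H₀ = −tan φ · tan δ = 1.2571 ≥ 1, so the Sun never rises (polar night) and H₀ = 0.
Daylight = 2H₀/(2π) × 24.00 h = (0.0000/π) × 24.00 = 0.00 h.

0.00 h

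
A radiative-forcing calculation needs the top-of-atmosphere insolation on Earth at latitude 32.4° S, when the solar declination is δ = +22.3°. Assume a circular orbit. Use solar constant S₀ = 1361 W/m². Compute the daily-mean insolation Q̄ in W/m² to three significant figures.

Q̄ ≈ 212 W/m²

cos H₀ = −tan(-32.4°) tan(+22.300°) = 0.2603, H₀ = 1.3075 rad.
Bracket: H₀ sin φ sin δ + cos φ cos δ sin H₀ = 1.3075×-0.53583×0.37946 + 0.84433×0.92521×0.96553 = -0.265849 + 0.754255 = 0.488406.
Q̄ = (S₀/π) × [bracket] = (1361/π) × 0.488406 = 211.6 W/m².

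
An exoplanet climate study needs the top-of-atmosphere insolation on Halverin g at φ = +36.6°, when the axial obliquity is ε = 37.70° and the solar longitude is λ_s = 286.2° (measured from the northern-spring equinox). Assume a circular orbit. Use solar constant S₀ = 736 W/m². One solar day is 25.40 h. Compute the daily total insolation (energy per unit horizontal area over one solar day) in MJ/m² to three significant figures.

4.21 MJ/m²

Solar declination: sin δ = sin ε · sin λ_s = sin 37.70° × sin 286.2° = -0.58725, so δ = -35.962°.
cos H₀ = −tan(+36.6°) tan(-35.962°) = 0.5388, H₀ = 1.0018 rad.
Bracket: H₀ sin φ sin δ + cos φ cos δ sin H₀ = 1.0018×0.59622×-0.58725 + 0.80282×0.80941×0.84242 = -0.350760 + 0.547413 = 0.196653.
Q̄ = (S₀/π) × [bracket] = (736/π) × 0.196653 = 46.071 W/m².
Daily total = Q̄ × 25.40 h × 3600 s/h = 46.071 × 25.40 × 3600 / 10⁶ = 4.213 MJ/m².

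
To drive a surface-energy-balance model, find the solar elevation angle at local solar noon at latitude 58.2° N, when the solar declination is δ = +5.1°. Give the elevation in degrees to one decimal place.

At local noon the hour angle is zero, so the zenith angle equals |ϕ − δ| = |+58.2° − (+5.100°)| = 53.100°.
Elevation = 90° − 53.100° = 36.9°.

36.9°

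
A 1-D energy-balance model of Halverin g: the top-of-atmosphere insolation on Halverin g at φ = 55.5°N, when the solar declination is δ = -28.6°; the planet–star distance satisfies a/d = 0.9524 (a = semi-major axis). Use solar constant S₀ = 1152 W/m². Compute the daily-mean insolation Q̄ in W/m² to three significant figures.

cos H₀ = −tan(+55.5°) tan(-28.600°) = 0.7933, H₀ = 0.6546 rad.
Bracket: H₀ sin φ sin δ + cos φ cos δ sin H₀ = 0.6546×0.82413×-0.47869 + 0.56641×0.87798×0.60884 = -0.258242 + 0.302774 = 0.044532.
Inverse-square distance factor (a/d)² = 0.9524² = 0.907066.
Q̄ = (S₀/π) × 0.907066 × [bracket] = (1152/π) × 0.907066 × 0.044532 = 14.81 W/m².

Q̄ ≈ 14.8 W/m²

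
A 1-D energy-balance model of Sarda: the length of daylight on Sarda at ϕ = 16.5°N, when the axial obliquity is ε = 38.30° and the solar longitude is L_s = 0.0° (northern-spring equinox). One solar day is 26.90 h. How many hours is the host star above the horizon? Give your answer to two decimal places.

Solar declination: sin δ = sin ε · sin L_s = sin 38.30° × sin 0.0° = 0.00000, so δ = +0.000°.
cos h₀ = −tan ϕ · tan δ = −tan(+16.5°) × tan(+0.000°) = -0.0000, so h₀ = 1.5708 rad = 90.00°.
Daylight = 2h₀/(2π) × 26.90 h = (1.5708/π) × 26.90 = 13.45 h.

13.45 h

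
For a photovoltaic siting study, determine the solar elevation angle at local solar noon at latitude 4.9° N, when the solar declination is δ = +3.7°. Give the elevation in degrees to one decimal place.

At local noon the hour angle is zero, so the zenith angle equals |ϕ − δ| = |+4.9° − (+3.700°)| = 1.200°.
Elevation = 90° − 1.200° = 88.8°.

88.8°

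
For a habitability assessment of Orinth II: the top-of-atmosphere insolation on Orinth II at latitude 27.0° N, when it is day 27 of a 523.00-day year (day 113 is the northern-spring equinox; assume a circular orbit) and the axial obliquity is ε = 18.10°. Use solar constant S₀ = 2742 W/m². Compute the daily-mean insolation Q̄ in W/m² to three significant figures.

Solar longitude: λ_s = 360° × (27 − 113)/523.00 = -59.197°, i.e. -59.197° + 360° = 300.803°.
sin δ = sin 18.10° × sin 300.803° = -0.26685, so δ = -15.477°.
cos H₀ = −tan(+27.0°) tan(-15.477°) = 0.1411, H₀ = 1.4292 rad.
Bracket: H₀ sin φ sin δ + cos φ cos δ sin H₀ = 1.4292×0.45399×-0.26685 + 0.89101×0.96374×0.99000 = -0.173144 + 0.850115 = 0.676971.
Q̄ = (S₀/π) × [bracket] = (2742/π) × 0.676971 = 590.9 W/m².

Q̄ ≈ 591 W/m²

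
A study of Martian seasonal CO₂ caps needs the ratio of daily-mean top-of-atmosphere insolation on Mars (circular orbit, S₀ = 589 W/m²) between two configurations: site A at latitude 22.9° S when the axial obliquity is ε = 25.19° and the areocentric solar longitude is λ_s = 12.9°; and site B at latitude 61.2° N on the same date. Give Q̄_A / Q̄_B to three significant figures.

Q̄_A / Q̄_B ≈ 1.39

— Configuration A (φ=-22.9°):
sin δ = sin 25.19° × sin 12.9° = 0.09502, so δ = +5.452°.
cos H₀ = −tan(-22.9°) tan(+5.452°) = 0.0403, H₀ = 1.5305 rad.
Bracket: H₀ sin φ sin δ + cos φ cos δ sin H₀ = 1.5305×-0.38912×0.09502 + 0.92119×0.99548×0.99919 = -0.056589 + 0.916283 = 0.859694.
Q̄ = (S₀/π) × [bracket] = (589/π) × 0.859694 = 161.18 W/m².
— Configuration B (φ=+61.2°):
cos H₀ = −tan(+61.2°) tan(+5.452°) = -0.1736, H₀ = 1.7453 rad.
Bracket: H₀ sin φ sin δ + cos φ cos δ sin H₀ = 1.7453×0.87631×0.09502 + 0.48175×0.99548×0.98481 = 0.145326 + 0.472288 = 0.617614.
Q̄ = (S₀/π) × [bracket] = (589/π) × 0.617614 = 115.79 W/m².
Ratio Q̄_A / Q̄_B = 161.18 / 115.79 = 1.392.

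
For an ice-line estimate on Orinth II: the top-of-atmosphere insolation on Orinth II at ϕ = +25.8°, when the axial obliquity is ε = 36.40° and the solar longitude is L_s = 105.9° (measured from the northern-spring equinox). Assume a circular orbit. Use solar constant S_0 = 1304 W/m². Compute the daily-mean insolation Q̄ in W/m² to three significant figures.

Q̄ ≈ 486 W/m²

Solar declination: sin δ = sin ε · sin L_s = sin 36.40° × sin 105.9° = 0.57072, so δ = +34.800°.
cos h₀ = −tan(+25.8°) tan(+34.800°) = -0.3360, h₀ = 1.9134 rad.
Bracket: h₀ sin ϕ sin δ + cos ϕ cos δ sin h₀ = 1.9134×0.43523×0.57072 + 0.90032×0.82115×0.94187 = 0.475278 + 0.696322 = 1.171600.
Q̄ = (S_0/π) × [bracket] = (1304/π) × 1.171600 = 486.3 W/m².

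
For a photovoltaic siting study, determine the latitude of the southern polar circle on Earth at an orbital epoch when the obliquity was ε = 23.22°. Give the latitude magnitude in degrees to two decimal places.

The polar circle is the lowest latitude that experiences at least one full rotation of continuous darkness at the northern-summer solstice; it lies at |φ| = 90° − ε = 90° − 23.22° = 66.78°.

66.78°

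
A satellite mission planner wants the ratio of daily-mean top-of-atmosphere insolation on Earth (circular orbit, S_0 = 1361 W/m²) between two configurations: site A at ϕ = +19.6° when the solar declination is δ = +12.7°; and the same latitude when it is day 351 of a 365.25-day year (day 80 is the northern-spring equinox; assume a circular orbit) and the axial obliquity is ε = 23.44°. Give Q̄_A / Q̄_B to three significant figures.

Q̄_A / Q̄_B ≈ 1.56

— Configuration A (ϕ=+19.6°):
cos h₀ = −tan(+19.6°) tan(+12.700°) = -0.0802, h₀ = 1.6511 rad.
Bracket: h₀ sin ϕ sin δ + cos ϕ cos δ sin h₀ = 1.6511×0.33545×0.21985 + 0.94206×0.97553×0.99678 = 0.121766 + 0.916049 = 1.037815.
Q̄ = (S_0/π) × [bracket] = (1361/π) × 1.037815 = 449.60 W/m².
— Configuration B (ϕ=+19.6°):
Solar longitude: L_s = 360° × (351 − 80)/365.25 = 267.105°.
sin δ = sin 23.44° × sin 267.105° = -0.39728, so δ = -23.408°.
cos h₀ = −tan(+19.6°) tan(-23.408°) = 0.1542, h₀ = 1.4160 rad.
Bracket: h₀ sin ϕ sin δ + cos ϕ cos δ sin h₀ = 1.4160×0.33545×-0.39728 + 0.94206×0.91770×0.98805 = -0.188707 + 0.854197 = 0.665490.
Q̄ = (S_0/π) × [bracket] = (1361/π) × 0.665490 = 288.30 W/m².
Ratio Q̄_A / Q̄_B = 449.60 / 288.30 = 1.559.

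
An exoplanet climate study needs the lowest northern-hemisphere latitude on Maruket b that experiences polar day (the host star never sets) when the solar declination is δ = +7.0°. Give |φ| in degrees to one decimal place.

|φ| = 83.0°

Polar day requires cos H₀ = −tan φ tan δ ≤ −1, i.e. tan φ tan δ ≥ 1.
The boundary is |tan φ| · |tan δ| = 1, so |φ| = 90° − |δ| = 90° − 7.0° = 83.0° in the northern hemisphere.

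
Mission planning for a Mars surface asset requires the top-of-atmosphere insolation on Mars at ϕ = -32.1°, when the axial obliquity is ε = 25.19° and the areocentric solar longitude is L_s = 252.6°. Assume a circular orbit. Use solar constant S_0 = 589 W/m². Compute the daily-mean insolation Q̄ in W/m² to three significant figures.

Q̄ ≈ 214 W/m²

sin δ = sin 25.19° × sin 252.6° = -0.40615, so δ = -23.963°.
cos h₀ = −tan(-32.1°) tan(-23.963°) = -0.2788, h₀ = 1.8533 rad.
Bracket: h₀ sin ϕ sin δ + cos ϕ cos δ sin h₀ = 1.8533×-0.53140×-0.40615 + 0.84712×0.91381×0.96035 = 0.399994 + 0.743413 = 1.143407.
Q̄ = (S_0/π) × [bracket] = (589/π) × 1.143407 = 214.4 W/m².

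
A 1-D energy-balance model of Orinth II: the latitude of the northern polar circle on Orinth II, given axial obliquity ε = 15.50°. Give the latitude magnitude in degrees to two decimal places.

The polar circle is the lowest latitude that experiences at least one full rotation of continuous daylight at the northern-summer solstice; it lies at |φ| = 90° − ε = 90° − 15.50° = 74.50°.

74.50°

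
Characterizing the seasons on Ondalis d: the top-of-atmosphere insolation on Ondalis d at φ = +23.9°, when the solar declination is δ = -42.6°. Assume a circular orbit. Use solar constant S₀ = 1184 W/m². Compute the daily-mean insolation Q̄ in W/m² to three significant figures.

cos H₀ = −tan(+23.9°) tan(-42.600°) = 0.4075, H₀ = 1.1511 rad.
Bracket: H₀ sin φ sin δ + cos φ cos δ sin H₀ = 1.1511×0.40514×-0.67688 + 0.91425×0.73610×0.91321 = -0.315667 + 0.614572 = 0.298905.
Q̄ = (S₀/π) × [bracket] = (1184/π) × 0.298905 = 112.7 W/m².

Q̄ ≈ 113 W/m²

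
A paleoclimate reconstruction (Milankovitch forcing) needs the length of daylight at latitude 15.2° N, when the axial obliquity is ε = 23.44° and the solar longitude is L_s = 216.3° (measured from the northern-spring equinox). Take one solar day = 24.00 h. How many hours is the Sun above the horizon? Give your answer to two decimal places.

Solar declination: sin δ = sin ε · sin L_s = sin 23.44° × sin 216.3° = -0.23550, so δ = -13.621°.
cos h₀ = −tan ϕ · tan δ = −tan(+15.2°) × tan(-13.621°) = 0.0658, so h₀ = 1.5049 rad = 86.23°.
Daylight = 2h₀/(2π) × 24.00 h = (1.5049/π) × 24.00 = 11.50 h.

11.50 h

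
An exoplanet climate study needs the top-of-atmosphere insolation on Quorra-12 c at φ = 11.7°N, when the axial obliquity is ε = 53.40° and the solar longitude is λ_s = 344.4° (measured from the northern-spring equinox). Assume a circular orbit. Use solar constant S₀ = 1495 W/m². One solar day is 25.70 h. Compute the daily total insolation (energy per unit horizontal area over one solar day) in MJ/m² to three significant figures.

Solar declination: sin δ = sin ε · sin λ_s = sin 53.40° × sin 344.4° = -0.21589, so δ = -12.468°.
cos H₀ = −tan(+11.7°) tan(-12.468°) = 0.0458, H₀ = 1.5250 rad.
Bracket: H₀ sin φ sin δ + cos φ cos δ sin H₀ = 1.5250×0.20279×-0.21589 + 0.97922×0.97642×0.99895 = -0.066765 + 0.955126 = 0.888361.
Q̄ = (S₀/π) × [bracket] = (1495/π) × 0.888361 = 422.75 W/m².
Daily total = Q̄ × 25.70 h × 3600 s/h = 422.75 × 25.70 × 3600 / 10⁶ = 39.11 MJ/m².

39.1 MJ/m²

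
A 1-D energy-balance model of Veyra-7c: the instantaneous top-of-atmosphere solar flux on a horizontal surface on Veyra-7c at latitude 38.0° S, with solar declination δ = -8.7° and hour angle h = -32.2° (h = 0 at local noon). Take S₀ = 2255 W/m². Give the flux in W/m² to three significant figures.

cos θ_z = sin φ sin δ + cos φ cos δ cos h = 0.093125 + 0.659137 = 0.752262.
Flux = S₀ · cos θ_z = 2255 × 0.752262 = 1696 W/m².

1.70e+03 W/m²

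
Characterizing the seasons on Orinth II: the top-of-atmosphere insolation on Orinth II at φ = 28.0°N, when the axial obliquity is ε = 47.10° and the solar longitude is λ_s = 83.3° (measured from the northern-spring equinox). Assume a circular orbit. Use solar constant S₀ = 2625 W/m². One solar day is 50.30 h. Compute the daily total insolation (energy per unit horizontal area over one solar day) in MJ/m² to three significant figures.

188 MJ/m²

Solar declination: sin δ = sin ε · sin λ_s = sin 47.10° × sin 83.3° = 0.72754, so δ = +46.681°.
cos H₀ = −tan(+28.0°) tan(+46.681°) = -0.5639, H₀ = 2.1698 rad.
Bracket: H₀ sin φ sin δ + cos φ cos δ sin H₀ = 2.1698×0.46947×0.72754 + 0.88295×0.68607×0.82588 = 0.741113 + 0.500290 = 1.241403.
Q̄ = (S₀/π) × [bracket] = (2625/π) × 1.241403 = 1037.3 W/m².
Daily total = Q̄ × 50.30 h × 3600 s/h = 1037.3 × 50.30 × 3600 / 10⁶ = 187.8 MJ/m².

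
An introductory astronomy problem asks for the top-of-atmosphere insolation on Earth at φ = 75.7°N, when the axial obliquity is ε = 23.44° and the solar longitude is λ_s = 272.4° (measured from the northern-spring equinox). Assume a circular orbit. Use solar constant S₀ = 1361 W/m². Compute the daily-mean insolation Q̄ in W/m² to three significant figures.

Q̄ ≈ 0.00 W/m²

Solar declination: sin δ = sin ε · sin λ_s = sin 23.44° × sin 272.4° = -0.39744, so δ = -23.418°.
cos H₀ = −tan(+75.7°) tan(-23.418°) = 1.6992 ≥ 1 ⇒ polar night, H₀ = 0 and Q̄ = 0.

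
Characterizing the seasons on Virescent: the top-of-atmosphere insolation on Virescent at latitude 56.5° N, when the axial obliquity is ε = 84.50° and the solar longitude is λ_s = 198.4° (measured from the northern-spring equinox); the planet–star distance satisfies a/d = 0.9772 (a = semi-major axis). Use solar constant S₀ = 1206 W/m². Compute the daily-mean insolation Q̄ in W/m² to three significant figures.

Q̄ ≈ 65.8 W/m²

Solar declination: sin δ = sin ε · sin λ_s = sin 84.50° × sin 198.4° = -0.31420, so δ = -18.312°.
cos H₀ = −tan(+56.5°) tan(-18.312°) = 0.5000, H₀ = 1.0472 rad.
Bracket: H₀ sin φ sin δ + cos φ cos δ sin H₀ = 1.0472×0.83389×-0.31420 + 0.55194×0.94936×0.86601 = -0.274375 + 0.453780 = 0.179405.
Inverse-square distance factor (a/d)² = 0.9772² = 0.954920.
Q̄ = (S₀/π) × 0.954920 × [bracket] = (1206/π) × 0.954920 × 0.179405 = 65.77 W/m².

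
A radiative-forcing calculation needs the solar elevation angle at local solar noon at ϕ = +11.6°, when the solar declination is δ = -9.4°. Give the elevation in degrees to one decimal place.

69.0°

At local noon the hour angle is zero, so the zenith angle equals |ϕ − δ| = |+11.6° − (-9.400°)| = 21.000°.
Elevation = 90° − 21.000° = 69.0°.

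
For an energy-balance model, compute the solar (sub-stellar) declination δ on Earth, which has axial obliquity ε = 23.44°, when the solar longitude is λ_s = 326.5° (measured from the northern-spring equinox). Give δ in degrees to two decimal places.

δ = -12.68°

sin δ = sin ε · sin λ_s = sin 23.44° × sin 326.5° = -0.219554.
δ = arcsin(-0.219554) = -12.68°.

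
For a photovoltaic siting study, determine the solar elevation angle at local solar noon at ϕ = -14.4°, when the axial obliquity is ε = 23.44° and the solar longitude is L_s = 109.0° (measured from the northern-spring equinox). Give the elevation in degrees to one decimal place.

53.5°

Solar declination: sin δ = sin ε · sin L_s = sin 23.44° × sin 109.0° = 0.37612, so δ = +22.093°.
At local noon the hour angle is zero, so the zenith angle equals |ϕ − δ| = |-14.4° − (+22.093°)| = 36.493°.
Elevation = 90° − 36.493° = 53.5°.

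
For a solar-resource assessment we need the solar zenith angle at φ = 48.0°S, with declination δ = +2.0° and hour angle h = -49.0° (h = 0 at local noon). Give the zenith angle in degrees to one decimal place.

θ_z = 65.6°

cos θ_z = sin φ sin δ + cos φ cos δ cos h = -0.025935 + 0.438722 = 0.412787.
θ_z = arccos(0.412787) = 65.6°.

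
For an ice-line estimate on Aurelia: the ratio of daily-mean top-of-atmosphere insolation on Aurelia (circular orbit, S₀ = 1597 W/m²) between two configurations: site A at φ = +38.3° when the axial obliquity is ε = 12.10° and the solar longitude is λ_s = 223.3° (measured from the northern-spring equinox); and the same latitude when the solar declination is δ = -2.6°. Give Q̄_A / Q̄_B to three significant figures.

— Configuration A (φ=+38.3°):
Solar declination: sin δ = sin ε · sin λ_s = sin 12.10° × sin 223.3° = -0.14376, so δ = -8.265°.
cos H₀ = −tan(+38.3°) tan(-8.265°) = 0.1147, H₀ = 1.4558 rad.
Bracket: H₀ sin φ sin δ + cos φ cos δ sin H₀ = 1.4558×0.61978×-0.14376 + 0.78478×0.98961×0.99340 = -0.129711 + 0.771500 = 0.641789.
Q̄ = (S₀/π) × [bracket] = (1597/π) × 0.641789 = 326.25 W/m².
— Configuration B (φ=+38.3°):
cos H₀ = −tan(+38.3°) tan(-2.600°) = 0.0359, H₀ = 1.5349 rad.
Bracket: H₀ sin φ sin δ + cos φ cos δ sin H₀ = 1.5349×0.61978×-0.04536 + 0.78478×0.99897×0.99936 = -0.043151 + 0.783470 = 0.740319.
Q̄ = (S₀/π) × [bracket] = (1597/π) × 0.740319 = 376.33 W/m².
Ratio Q̄_A / Q̄_B = 326.25 / 376.33 = 0.8669.

Q̄_A / Q̄_B ≈ 0.867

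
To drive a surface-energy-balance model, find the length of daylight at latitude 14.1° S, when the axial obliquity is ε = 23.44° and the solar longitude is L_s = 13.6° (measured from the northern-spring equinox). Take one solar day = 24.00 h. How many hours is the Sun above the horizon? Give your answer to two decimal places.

Solar declination: sin δ = sin ε · sin L_s = sin 23.44° × sin 13.6° = 0.09354, so δ = +5.367°.
cos h₀ = −tan ϕ · tan δ = −tan(-14.1°) × tan(+5.367°) = 0.0236, so h₀ = 1.5472 rad = 88.65°.
Daylight = 2h₀/(2π) × 24.00 h = (1.5472/π) × 24.00 = 11.82 h.

11.82 h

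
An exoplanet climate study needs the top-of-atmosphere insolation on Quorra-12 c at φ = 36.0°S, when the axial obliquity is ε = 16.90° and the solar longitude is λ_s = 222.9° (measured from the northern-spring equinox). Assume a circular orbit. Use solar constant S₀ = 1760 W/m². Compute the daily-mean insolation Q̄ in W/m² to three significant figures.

Q̄ ≈ 551 W/m²

Solar declination: sin δ = sin ε · sin λ_s = sin 16.90° × sin 222.9° = -0.19789, so δ = -11.413°.
cos H₀ = −tan(-36.0°) tan(-11.413°) = -0.1467, H₀ = 1.7180 rad.
Bracket: H₀ sin φ sin δ + cos φ cos δ sin H₀ = 1.7180×-0.58779×-0.19789 + 0.80902×0.98022×0.98918 = 0.199834 + 0.784437 = 0.984271.
Q̄ = (S₀/π) × [bracket] = (1760/π) × 0.984271 = 551.4 W/m².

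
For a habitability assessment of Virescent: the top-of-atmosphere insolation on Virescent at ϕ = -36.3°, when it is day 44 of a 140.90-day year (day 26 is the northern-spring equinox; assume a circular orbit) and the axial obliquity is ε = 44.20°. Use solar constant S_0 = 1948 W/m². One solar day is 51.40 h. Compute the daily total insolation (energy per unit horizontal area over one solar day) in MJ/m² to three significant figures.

33.9 MJ/m²

Solar longitude: L_s = 360° × (44 − 26)/140.90 = 45.990°.
sin δ = sin 44.20° × sin 45.990° = 0.50141, so δ = +30.094°.
cos h₀ = −tan(-36.3°) tan(+30.094°) = 0.4257, h₀ = 1.1311 rad.
Bracket: h₀ sin ϕ sin δ + cos ϕ cos δ sin h₀ = 1.1311×-0.59201×0.50141 + 0.80593×0.86521×0.90486 = -0.335755 + 0.630958 = 0.295203.
Q̄ = (S_0/π) × [bracket] = (1948/π) × 0.295203 = 183.05 W/m².
Daily total = Q̄ × 51.40 h × 3600 s/h = 183.05 × 51.40 × 3600 / 10⁶ = 33.87 MJ/m².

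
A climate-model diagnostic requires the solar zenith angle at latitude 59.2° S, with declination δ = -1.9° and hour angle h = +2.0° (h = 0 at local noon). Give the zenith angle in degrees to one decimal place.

θ_z = 57.3°

cos θ_z = sin ϕ sin δ + cos ϕ cos δ cos h = 0.028479 + 0.511450 = 0.539929.
θ_z = arccos(0.539929) = 57.3°.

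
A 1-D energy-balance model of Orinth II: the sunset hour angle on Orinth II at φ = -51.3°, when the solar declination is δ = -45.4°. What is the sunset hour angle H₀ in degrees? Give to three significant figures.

H₀ = 180°

Sunrise equation: cos H₀ = −tan φ · tan δ = -1.2658 ≤ −1, so the host star never sets (polar day) and H₀ = π.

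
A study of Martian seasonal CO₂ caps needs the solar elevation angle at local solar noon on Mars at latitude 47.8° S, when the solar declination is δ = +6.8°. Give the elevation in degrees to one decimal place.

35.4°

At local noon the hour angle is zero, so the zenith angle equals |φ − δ| = |-47.8° − (+6.800°)| = 54.600°.
Elevation = 90° − 54.600° = 35.4°.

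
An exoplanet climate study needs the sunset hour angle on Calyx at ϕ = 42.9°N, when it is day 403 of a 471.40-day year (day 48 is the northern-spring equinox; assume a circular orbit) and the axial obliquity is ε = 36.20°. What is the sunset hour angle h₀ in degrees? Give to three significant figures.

h₀ = 47.2°

Solar longitude: L_s = 360° × (403 − 48)/471.40 = 271.107°.
sin δ = sin 36.20° × sin 271.107° = -0.59050, so δ = -36.192°.
cos h₀ = −tan ϕ · tan δ = −tan(+42.9°) × tan(-36.192°) = 0.6799, so h₀ = 0.8231 rad = 47.16°.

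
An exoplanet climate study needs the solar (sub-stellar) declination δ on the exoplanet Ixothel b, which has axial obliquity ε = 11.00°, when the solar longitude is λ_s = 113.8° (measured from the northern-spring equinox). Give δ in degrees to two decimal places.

sin δ = sin ε · sin λ_s = sin 11.00° × sin 113.8° = 0.174583.
δ = arcsin(0.174583) = +10.05°.

δ = +10.05°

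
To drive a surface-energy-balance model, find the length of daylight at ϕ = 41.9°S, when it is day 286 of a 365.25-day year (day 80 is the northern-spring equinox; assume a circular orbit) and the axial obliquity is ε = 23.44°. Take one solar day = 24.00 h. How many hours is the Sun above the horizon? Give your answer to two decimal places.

13.08 h

Solar longitude: L_s = 360° × (286 − 80)/365.25 = 203.039°.
sin δ = sin 23.44° × sin 203.039° = -0.15568, so δ = -8.956°.
cos h₀ = −tan ϕ · tan δ = −tan(-41.9°) × tan(-8.956°) = -0.1414, so h₀ = 1.7127 rad = 98.13°.
Daylight = 2h₀/(2π) × 24.00 h = (1.7127/π) × 24.00 = 13.08 h.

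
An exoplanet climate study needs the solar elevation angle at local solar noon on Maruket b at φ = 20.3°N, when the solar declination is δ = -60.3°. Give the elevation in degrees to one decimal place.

9.4°

At local noon the hour angle is zero, so the zenith angle equals |φ − δ| = |+20.3° − (-60.300°)| = 80.600°.
Elevation = 90° − 80.600° = 9.4°.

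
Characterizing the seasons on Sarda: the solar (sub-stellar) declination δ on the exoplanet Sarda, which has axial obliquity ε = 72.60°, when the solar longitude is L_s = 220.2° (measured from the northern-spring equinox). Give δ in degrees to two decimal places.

sin δ = sin ε · sin L_s = sin 72.60° × sin 220.2° = -0.615922.
δ = arcsin(-0.615922) = -38.02°.

δ = -38.02°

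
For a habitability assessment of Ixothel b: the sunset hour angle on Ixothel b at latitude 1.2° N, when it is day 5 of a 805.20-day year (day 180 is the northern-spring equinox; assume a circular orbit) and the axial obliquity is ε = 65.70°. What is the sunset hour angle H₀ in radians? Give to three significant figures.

H₀ = 1.53 rad

Solar longitude: λ_s = 360° × (5 − 180)/805.20 = -78.241°, i.e. -78.241° + 360° = 281.759°.
sin δ = sin 65.70° × sin 281.759° = -0.89228, so δ = -63.161°.
cos H₀ = −tan φ · tan δ = −tan(+1.2°) × tan(-63.161°) = 0.0414, so H₀ = 1.5294 rad = 87.63°.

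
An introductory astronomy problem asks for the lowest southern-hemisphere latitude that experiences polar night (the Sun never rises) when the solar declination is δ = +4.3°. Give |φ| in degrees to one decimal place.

Polar night requires cos H₀ = −tan φ tan δ ≥ 1, i.e. tan φ tan δ ≤ −1.
The boundary is |tan φ| · |tan δ| = 1, so |φ| = 90° − |δ| = 90° − 4.3° = 85.7° in the southern hemisphere.

|φ| = 85.7°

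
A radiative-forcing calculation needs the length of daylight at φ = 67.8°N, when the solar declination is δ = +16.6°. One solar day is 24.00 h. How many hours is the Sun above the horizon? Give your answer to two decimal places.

cos H₀ = −tan φ · tan δ = −tan(+67.8°) × tan(+16.600°) = -0.7305, so H₀ = 2.3899 rad = 136.93°.
Daylight = 2H₀/(2π) × 24.00 h = (2.3899/π) × 24.00 = 18.26 h.

18.26 h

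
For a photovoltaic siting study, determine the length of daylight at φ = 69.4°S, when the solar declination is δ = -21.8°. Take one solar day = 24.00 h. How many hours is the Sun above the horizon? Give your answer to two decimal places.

24.00 h

Sunrise equation: cos H₀ = −tan φ · tan δ = -1.0641 ≤ −1, so the Sun never sets (polar day) and H₀ = π.
Daylight = 2H₀/(2π) × 24.00 h = (3.1416/π) × 24.00 = 24.00 h.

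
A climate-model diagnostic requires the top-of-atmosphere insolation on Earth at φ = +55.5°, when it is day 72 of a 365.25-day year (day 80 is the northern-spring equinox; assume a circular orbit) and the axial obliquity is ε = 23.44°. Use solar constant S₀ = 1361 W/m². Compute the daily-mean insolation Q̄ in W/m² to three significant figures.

Solar longitude: λ_s = 360° × (72 − 80)/365.25 = -7.885°, i.e. -7.885° + 360° = 352.115°.
sin δ = sin 23.44° × sin 352.115° = -0.05457, so δ = -3.128°.
cos H₀ = −tan(+55.5°) tan(-3.128°) = 0.0795, H₀ = 1.4912 rad.
Bracket: H₀ sin φ sin δ + cos φ cos δ sin H₀ = 1.4912×0.82413×-0.05457 + 0.56641×0.99851×0.99683 = -0.067063 + 0.563773 = 0.496710.
Q̄ = (S₀/π) × [bracket] = (1361/π) × 0.496710 = 215.2 W/m².

Q̄ ≈ 215 W/m²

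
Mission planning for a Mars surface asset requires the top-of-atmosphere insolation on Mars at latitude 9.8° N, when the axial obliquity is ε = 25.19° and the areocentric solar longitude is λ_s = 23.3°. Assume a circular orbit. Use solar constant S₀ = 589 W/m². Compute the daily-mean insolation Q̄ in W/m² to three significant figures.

sin δ = sin 25.19° × sin 23.3° = 0.16835, so δ = +9.692°.
cos H₀ = −tan(+9.8°) tan(+9.692°) = -0.0295, H₀ = 1.6003 rad.
Bracket: H₀ sin φ sin δ + cos φ cos δ sin H₀ = 1.6003×0.17021×0.16835 + 0.98541×0.98573×0.99956 = 0.045856 + 0.970921 = 1.016777.
Q̄ = (S₀/π) × [bracket] = (589/π) × 1.016777 = 190.6 W/m².

Q̄ ≈ 191 W/m²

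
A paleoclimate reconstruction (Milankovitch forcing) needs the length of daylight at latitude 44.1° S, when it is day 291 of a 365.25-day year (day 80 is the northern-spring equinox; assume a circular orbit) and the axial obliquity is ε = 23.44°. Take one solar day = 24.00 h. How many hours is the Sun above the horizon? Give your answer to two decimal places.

13.41 h

Solar longitude: L_s = 360° × (291 − 80)/365.25 = 207.967°.
sin δ = sin 23.44° × sin 207.967° = -0.18655, so δ = -10.751°.
cos h₀ = −tan ϕ · tan δ = −tan(-44.1°) × tan(-10.751°) = -0.1840, so h₀ = 1.7559 rad = 100.60°.
Daylight = 2h₀/(2π) × 24.00 h = (1.7559/π) × 24.00 = 13.41 h.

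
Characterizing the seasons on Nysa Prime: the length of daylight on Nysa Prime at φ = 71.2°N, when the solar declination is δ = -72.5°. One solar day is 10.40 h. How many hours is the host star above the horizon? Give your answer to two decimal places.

0.00 h

cos H₀ = −tan φ · tan δ = 9.3165 ≥ 1, so the host star never rises (polar night) and H₀ = 0.
Daylight = 2H₀/(2π) × 10.40 h = (0.0000/π) × 10.40 = 0.00 h.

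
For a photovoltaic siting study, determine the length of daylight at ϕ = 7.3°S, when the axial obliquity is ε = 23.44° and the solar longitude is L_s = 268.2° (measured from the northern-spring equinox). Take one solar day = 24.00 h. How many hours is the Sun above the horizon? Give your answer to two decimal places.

12.42 h

Solar declination: sin δ = sin ε · sin L_s = sin 23.44° × sin 268.2° = -0.39759, so δ = -23.428°.
cos h₀ = −tan ϕ · tan δ = −tan(-7.3°) × tan(-23.428°) = -0.0555, so h₀ = 1.6263 rad = 93.18°.
Daylight = 2h₀/(2π) × 24.00 h = (1.6263/π) × 24.00 = 12.42 h.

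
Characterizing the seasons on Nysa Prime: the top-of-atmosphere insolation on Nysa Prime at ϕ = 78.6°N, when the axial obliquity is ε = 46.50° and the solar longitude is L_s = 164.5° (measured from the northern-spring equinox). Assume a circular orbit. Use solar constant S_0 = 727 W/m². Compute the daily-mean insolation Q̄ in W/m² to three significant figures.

Solar declination: sin δ = sin ε · sin L_s = sin 46.50° × sin 164.5° = 0.19385, so δ = +11.177°.
cos h₀ = −tan(+78.6°) tan(+11.177°) = -0.9800, h₀ = 2.9411 rad.
Bracket: h₀ sin ϕ sin δ + cos ϕ cos δ sin h₀ = 2.9411×0.98027×0.19385 + 0.19766×0.98103×0.19916 = 0.558884 + 0.038619 = 0.597503.
Q̄ = (S_0/π) × [bracket] = (727/π) × 0.597503 = 138.3 W/m².

Q̄ ≈ 138 W/m²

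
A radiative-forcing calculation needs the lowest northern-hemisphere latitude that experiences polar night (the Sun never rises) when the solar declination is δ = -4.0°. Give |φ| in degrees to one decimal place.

Polar night requires cos H₀ = −tan φ tan δ ≥ 1, i.e. tan φ tan δ ≤ −1.
The boundary is |tan φ| · |tan δ| = 1, so |φ| = 90° − |δ| = 90° − 4.0° = 86.0° in the northern hemisphere.

|φ| = 86.0°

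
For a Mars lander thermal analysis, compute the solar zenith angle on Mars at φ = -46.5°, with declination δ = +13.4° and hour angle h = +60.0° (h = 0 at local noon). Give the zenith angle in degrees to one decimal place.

θ_z = 80.4°

cos θ_z = sin φ sin δ + cos φ cos δ cos h = -0.168104 + 0.334807 = 0.166703.
θ_z = arccos(0.166703) = 80.4°.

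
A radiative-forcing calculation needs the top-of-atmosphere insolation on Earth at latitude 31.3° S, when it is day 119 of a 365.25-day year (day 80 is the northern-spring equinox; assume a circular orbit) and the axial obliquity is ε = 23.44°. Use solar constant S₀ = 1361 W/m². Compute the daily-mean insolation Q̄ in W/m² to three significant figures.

Q̄ ≈ 276 W/m²

Solar longitude: λ_s = 360° × (119 − 80)/365.25 = 38.439°.
sin δ = sin 23.44° × sin 38.439° = 0.24730, so δ = +14.318°.
cos H₀ = −tan(-31.3°) tan(+14.318°) = 0.1552, H₀ = 1.4150 rad.
Bracket: H₀ sin φ sin δ + cos φ cos δ sin H₀ = 1.4150×-0.51952×0.24730 + 0.85446×0.96894×0.98789 = -0.181795 + 0.817894 = 0.636099.
Q̄ = (S₀/π) × [bracket] = (1361/π) × 0.636099 = 275.6 W/m².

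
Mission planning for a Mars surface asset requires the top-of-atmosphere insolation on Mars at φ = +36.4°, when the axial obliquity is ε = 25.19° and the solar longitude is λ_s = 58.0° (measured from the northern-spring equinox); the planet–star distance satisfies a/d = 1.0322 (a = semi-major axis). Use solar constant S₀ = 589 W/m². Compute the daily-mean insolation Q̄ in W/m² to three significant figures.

Solar declination: sin δ = sin ε · sin λ_s = sin 25.19° × sin 58.0° = 0.36095, so δ = +21.158°.
cos H₀ = −tan(+36.4°) tan(+21.158°) = -0.2853, H₀ = 1.8602 rad.
Bracket: H₀ sin φ sin δ + cos φ cos δ sin H₀ = 1.8602×0.59342×0.36095 + 0.80489×0.93259×0.95842 = 0.398445 + 0.719421 = 1.117866.
Inverse-square distance factor (a/d)² = 1.0322² = 1.065437.
Q̄ = (S₀/π) × 1.065437 × [bracket] = (589/π) × 1.065437 × 1.117866 = 223.3 W/m².

Q̄ ≈ 223 W/m²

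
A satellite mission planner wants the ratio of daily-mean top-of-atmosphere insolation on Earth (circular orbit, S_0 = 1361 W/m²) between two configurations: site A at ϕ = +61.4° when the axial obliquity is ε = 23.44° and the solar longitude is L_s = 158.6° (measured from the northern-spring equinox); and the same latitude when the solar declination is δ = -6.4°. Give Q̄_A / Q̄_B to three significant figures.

Q̄_A / Q̄_B ≈ 2.08

— Configuration A (ϕ=+61.4°):
Solar declination: sin δ = sin ε · sin L_s = sin 23.44° × sin 158.6° = 0.14514, so δ = +8.346°.
cos h₀ = −tan(+61.4°) tan(+8.346°) = -0.2691, h₀ = 1.8432 rad.
Bracket: h₀ sin ϕ sin δ + cos ϕ cos δ sin h₀ = 1.8432×0.87798×0.14514 + 0.47869×0.98941×0.96312 = 0.234879 + 0.456154 = 0.691033.
Q̄ = (S_0/π) × [bracket] = (1361/π) × 0.691033 = 299.37 W/m².
— Configuration B (ϕ=+61.4°):
cos h₀ = −tan(+61.4°) tan(-6.400°) = 0.2057, h₀ = 1.3636 rad.
Bracket: h₀ sin ϕ sin δ + cos ϕ cos δ sin h₀ = 1.3636×0.87798×-0.11147 + 0.47869×0.99377×0.97861 = -0.133453 + 0.465532 = 0.332079.
Q̄ = (S_0/π) × [bracket] = (1361/π) × 0.332079 = 143.86 W/m².
Ratio Q̄_A / Q̄_B = 299.37 / 143.86 = 2.081.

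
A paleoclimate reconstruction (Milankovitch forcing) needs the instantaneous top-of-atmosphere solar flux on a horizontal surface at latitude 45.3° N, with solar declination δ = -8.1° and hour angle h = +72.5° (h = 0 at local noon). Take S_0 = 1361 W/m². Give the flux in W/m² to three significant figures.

cos θ_z = sin ϕ sin δ + cos ϕ cos δ cos h = -0.100153 + 0.209405 = 0.109252.
Flux = S_0 · cos θ_z = 1361 × 0.109252 = 148.7 W/m².

149 W/m²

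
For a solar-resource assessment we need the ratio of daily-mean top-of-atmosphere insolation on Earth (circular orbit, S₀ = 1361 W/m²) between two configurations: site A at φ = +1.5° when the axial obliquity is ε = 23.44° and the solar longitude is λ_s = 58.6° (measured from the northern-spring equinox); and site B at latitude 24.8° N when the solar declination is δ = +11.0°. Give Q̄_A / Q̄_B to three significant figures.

Q̄_A / Q̄_B ≈ 0.935

— Configuration A (φ=+1.5°):
Solar declination: sin δ = sin ε · sin λ_s = sin 23.44° × sin 58.6° = 0.33953, so δ = +19.848°.
cos H₀ = −tan(+1.5°) tan(+19.848°) = -0.0095, H₀ = 1.5802 rad.
Bracket: H₀ sin φ sin δ + cos φ cos δ sin H₀ = 1.5802×0.02618×0.33953 + 0.99966×0.94059×0.99996 = 0.014046 + 0.940233 = 0.954279.
Q̄ = (S₀/π) × [bracket] = (1361/π) × 0.954279 = 413.41 W/m².
— Configuration B (φ=+24.8°):
cos H₀ = −tan(+24.8°) tan(+11.000°) = -0.0898, H₀ = 1.6607 rad.
Bracket: H₀ sin φ sin δ + cos φ cos δ sin H₀ = 1.6607×0.41945×0.19081 + 0.90778×0.98163×0.99596 = 0.132915 + 0.887504 = 1.020419.
Q̄ = (S₀/π) × [bracket] = (1361/π) × 1.020419 = 442.07 W/m².
Ratio Q̄_A / Q̄_B = 413.41 / 442.07 = 0.9352.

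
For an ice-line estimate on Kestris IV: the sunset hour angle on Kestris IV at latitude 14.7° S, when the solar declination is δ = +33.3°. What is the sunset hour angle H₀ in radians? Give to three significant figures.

cos H₀ = −tan φ · tan δ = −tan(-14.7°) × tan(+33.300°) = 0.1723, so H₀ = 1.3976 rad = 80.08°.

H₀ = 1.40 rad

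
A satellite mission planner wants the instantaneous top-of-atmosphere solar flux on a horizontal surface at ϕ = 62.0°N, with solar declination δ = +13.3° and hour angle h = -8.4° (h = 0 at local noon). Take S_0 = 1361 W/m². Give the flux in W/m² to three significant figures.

892 W/m²

cos θ_z = sin ϕ sin δ + cos ϕ cos δ cos h = 0.203122 + 0.451979 = 0.655101.
Flux = S_0 · cos θ_z = 1361 × 0.655101 = 891.6 W/m².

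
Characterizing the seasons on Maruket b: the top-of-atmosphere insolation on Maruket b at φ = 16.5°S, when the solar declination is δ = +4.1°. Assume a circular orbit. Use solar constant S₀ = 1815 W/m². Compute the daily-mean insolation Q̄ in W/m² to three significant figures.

cos H₀ = −tan(-16.5°) tan(+4.100°) = 0.0212, H₀ = 1.5496 rad.
Bracket: H₀ sin φ sin δ + cos φ cos δ sin H₀ = 1.5496×-0.28402×0.07150 + 0.95882×0.99744×0.99977 = -0.031468 + 0.956145 = 0.924677.
Q̄ = (S₀/π) × [bracket] = (1815/π) × 0.924677 = 534.2 W/m².

Q̄ ≈ 534 W/m²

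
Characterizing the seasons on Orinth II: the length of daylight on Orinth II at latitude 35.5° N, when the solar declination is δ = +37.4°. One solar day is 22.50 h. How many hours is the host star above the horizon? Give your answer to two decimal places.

cos H₀ = −tan φ · tan δ = −tan(+35.5°) × tan(+37.400°) = -0.5454, so H₀ = 2.1476 rad = 123.05°.
Daylight = 2H₀/(2π) × 22.50 h = (2.1476/π) × 22.50 = 15.38 h.

15.38 h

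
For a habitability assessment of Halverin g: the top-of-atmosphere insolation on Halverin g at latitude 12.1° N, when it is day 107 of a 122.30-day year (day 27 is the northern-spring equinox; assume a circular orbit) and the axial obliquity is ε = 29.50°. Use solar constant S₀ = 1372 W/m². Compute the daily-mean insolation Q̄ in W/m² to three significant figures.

Solar longitude: λ_s = 360° × (107 − 27)/122.30 = 235.487°.
sin δ = sin 29.50° × sin 235.487° = -0.40575, so δ = -23.938°.
cos H₀ = −tan(+12.1°) tan(-23.938°) = 0.0952, H₀ = 1.4755 rad.
Bracket: H₀ sin φ sin δ + cos φ cos δ sin H₀ = 1.4755×0.20962×-0.40575 + 0.97778×0.91398×0.99546 = -0.125496 + 0.889614 = 0.764118.
Q̄ = (S₀/π) × [bracket] = (1372/π) × 0.764118 = 333.7 W/m².

Q̄ ≈ 334 W/m²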